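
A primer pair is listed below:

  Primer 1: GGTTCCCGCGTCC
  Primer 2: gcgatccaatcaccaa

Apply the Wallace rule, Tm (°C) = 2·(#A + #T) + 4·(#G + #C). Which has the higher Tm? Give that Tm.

Primer 1: A+T=3, G+C=10 → Tm = 2(3)+4(10) = 46°C
Primer 2: A+T=8, G+C=8 → Tm = 2(8)+4(8) = 48°C
46°C vs 48°C → primer 2 is higher.

Primer 2, 48°C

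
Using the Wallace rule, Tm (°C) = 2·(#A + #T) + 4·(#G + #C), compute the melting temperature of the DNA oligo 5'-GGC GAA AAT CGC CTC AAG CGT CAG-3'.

Scanning the sequence gives A=7, C=7, T=3, G=7.
So N_AT = 10 and N_GC = 14.
Tm = 2(10) + 4(14) = 20 + 56 = 76°C

76°C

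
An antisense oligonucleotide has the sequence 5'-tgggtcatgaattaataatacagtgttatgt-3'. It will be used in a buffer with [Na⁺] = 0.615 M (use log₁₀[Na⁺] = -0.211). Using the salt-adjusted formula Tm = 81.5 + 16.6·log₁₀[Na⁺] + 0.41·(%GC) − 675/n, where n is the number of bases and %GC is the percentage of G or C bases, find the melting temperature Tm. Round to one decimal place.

Length n = 31. Base counts: T=12, A=10, G=7, C=2
G+C = 9, so %GC = 9/31 × 100 = 29.032%
Salt term: 16.6 × (-0.211) = -3.503
GC term: 0.41 × 29.032 = 11.903; length term: −675/31 = −21.774
Tm = 81.5 + (-3.503) + 11.903 − 21.774 = 68.126 → 68.1°C

68.1°C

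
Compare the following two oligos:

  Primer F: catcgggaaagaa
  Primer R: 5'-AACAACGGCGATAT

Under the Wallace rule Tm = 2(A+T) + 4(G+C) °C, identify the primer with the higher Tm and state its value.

Primer F: A+T=7, G+C=6 → Tm = 2(7)+4(6) = 38°C
Primer R: A+T=8, G+C=6 → Tm = 2(8)+4(6) = 40°C
38°C vs 40°C → primer R is higher.

Primer R, 40°C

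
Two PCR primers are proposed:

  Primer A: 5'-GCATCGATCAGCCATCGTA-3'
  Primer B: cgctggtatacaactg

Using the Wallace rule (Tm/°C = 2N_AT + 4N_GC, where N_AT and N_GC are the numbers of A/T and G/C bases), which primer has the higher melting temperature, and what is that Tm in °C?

Primer A, 58°C

Primer A: A+T=9, G+C=10 → Tm = 2(9)+4(10) = 58°C
Primer B: A+T=8, G+C=8 → Tm = 2(8)+4(8) = 48°C
58°C vs 48°C → primer A is higher.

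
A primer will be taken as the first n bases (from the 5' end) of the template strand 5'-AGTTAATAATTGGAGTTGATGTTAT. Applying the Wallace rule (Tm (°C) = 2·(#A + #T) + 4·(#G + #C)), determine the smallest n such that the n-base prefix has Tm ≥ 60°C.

n = 24

First 23 bases: AGTTAATAATTGGAGTTGATGTT → Tm = 58°C (< 60°C)
First 24 bases: AGTTAATAATTGGAGTTGATGTTA → Tm = 60°C (≥ 60°C)
Since every base adds ≥2°C, Tm only increases with n, so the threshold is first crossed at n = 24.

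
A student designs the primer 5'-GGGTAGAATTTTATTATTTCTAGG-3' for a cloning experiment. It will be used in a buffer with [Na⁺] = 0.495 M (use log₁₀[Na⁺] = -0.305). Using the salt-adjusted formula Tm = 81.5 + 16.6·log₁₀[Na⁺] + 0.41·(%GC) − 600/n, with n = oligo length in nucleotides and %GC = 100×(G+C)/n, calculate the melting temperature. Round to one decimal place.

63.4°C

Length n = 24. Base counts: C=1, T=11, A=6, G=6
G+C = 7, so %GC = 7/24 × 100 = 29.167%
Salt term: 16.6 × (-0.305) = -5.063
GC term: 0.41 × 29.167 = 11.958; length term: −600/24 = −25
Tm = 81.5 + (-5.063) + 11.958 − 25 = 63.395 → 63.4°C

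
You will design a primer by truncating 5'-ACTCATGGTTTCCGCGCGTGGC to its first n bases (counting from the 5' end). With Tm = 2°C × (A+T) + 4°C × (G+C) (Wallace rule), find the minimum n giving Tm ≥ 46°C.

n = 15

First 14 bases: ACTCATGGTTTCCG → Tm = 42°C (< 46°C)
First 15 bases: ACTCATGGTTTCCGC → Tm = 46°C (≥ 46°C)
Since every base adds ≥2°C, Tm only increases with n, so the threshold is first crossed at n = 15.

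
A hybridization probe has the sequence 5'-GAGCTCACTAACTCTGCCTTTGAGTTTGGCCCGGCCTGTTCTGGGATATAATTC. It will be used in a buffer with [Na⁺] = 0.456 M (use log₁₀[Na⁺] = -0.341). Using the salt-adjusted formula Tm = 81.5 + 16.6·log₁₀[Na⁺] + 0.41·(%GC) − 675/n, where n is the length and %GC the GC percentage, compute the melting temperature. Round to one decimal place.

83.8°C

Length n = 54. Base counts: C=14, G=13, A=9, T=18
G+C = 27, so %GC = 27/54 × 100 = 50%
Salt term: 16.6 × (-0.341) = -5.661
GC term: 0.41 × 50 = 20.5; length term: −675/54 = −12.5
Tm = 81.5 + (-5.661) + 20.5 − 12.5 = 83.839 → 83.8°C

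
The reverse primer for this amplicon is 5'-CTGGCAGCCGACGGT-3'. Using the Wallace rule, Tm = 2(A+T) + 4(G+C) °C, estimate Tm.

Counting bases: A=2, C=5, G=6, T=2
A+T = 4, G+C = 11
Tm = 2(4) + 4(11) = 8 + 44 = 52°C

52°C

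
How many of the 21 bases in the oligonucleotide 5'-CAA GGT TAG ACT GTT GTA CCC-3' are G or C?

A=5, T=6, G=5, C=5
Total G or C: 5 + 5 = 10

10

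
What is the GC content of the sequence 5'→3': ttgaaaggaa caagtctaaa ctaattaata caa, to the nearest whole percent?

Scanning the sequence gives T=8, G=4, A=17, C=4.
G+C = 4 + 4 = 8 out of 33 bases
%GC = 8/33 × 100 = 24.24% ≈ 24%

24%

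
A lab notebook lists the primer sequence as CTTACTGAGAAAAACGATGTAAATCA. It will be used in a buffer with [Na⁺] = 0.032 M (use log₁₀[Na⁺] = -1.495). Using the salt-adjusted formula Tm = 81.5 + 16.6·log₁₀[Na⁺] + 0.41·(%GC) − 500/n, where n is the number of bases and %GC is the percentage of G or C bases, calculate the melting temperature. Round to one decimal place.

50.1°C

Length n = 26. T=6, C=4, G=4, A=12
G+C = 8, so %GC = 8/26 × 100 = 30.769%
Salt term: 16.6 × (-1.495) = -24.817
GC term: 0.41 × 30.769 = 12.615; length term: −500/26 = −19.231
Tm = 81.5 + (-24.817) + 12.615 − 19.231 = 50.067 → 50.1°C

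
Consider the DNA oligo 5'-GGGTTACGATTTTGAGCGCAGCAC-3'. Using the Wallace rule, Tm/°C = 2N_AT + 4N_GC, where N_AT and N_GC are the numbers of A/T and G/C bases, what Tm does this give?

Base counts: G=8, T=6, C=5, A=5
A+T = 11, G+C = 13
Tm = 2×11 + 4×13 = 74°C

74°C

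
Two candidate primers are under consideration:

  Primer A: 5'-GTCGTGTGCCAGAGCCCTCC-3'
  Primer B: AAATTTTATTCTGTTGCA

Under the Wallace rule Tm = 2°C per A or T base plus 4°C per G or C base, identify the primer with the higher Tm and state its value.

Primer A: A+T=6, G+C=14 → Tm = 2(6)+4(14) = 68°C
Primer B: A+T=14, G+C=4 → Tm = 2(14)+4(4) = 44°C
68°C vs 44°C → primer A is higher.

Primer A, 68°C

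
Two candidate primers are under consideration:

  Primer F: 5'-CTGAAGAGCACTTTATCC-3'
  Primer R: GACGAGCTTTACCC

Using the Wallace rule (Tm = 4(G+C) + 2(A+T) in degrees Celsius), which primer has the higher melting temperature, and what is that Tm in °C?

Primer F: A+T=10, G+C=8 → Tm = 2(10)+4(8) = 52°C
Primer R: A+T=6, G+C=8 → Tm = 2(6)+4(8) = 44°C
52°C vs 44°C → primer F is higher.

Primer F, 52°C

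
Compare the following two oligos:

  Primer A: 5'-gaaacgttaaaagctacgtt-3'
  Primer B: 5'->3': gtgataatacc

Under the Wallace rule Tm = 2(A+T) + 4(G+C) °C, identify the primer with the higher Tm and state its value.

Primer A: A+T=13, G+C=7 → Tm = 2(13)+4(7) = 54°C
Primer B: A+T=7, G+C=4 → Tm = 2(7)+4(4) = 30°C
54°C vs 30°C → primer A is higher.

Primer A, 54°C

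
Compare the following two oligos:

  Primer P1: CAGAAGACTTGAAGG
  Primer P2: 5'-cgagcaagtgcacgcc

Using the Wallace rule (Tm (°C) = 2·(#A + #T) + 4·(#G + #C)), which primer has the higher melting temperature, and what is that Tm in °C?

Primer P1: A+T=8, G+C=7 → Tm = 2(8)+4(7) = 44°C
Primer P2: A+T=5, G+C=11 → Tm = 2(5)+4(11) = 54°C
44°C vs 54°C → primer P2 is higher.

Primer P2, 54°C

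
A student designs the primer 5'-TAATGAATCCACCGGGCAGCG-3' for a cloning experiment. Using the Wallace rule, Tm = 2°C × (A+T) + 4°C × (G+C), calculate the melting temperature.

66°C

Scanning the sequence gives C=6, G=6, T=3, A=6.
A+T = 9, G+C = 12
Tm = 4·12 + 2·9 = 48 + 18 = 66°C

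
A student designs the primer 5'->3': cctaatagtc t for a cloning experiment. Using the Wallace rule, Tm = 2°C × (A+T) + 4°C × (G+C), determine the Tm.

Scanning the sequence gives A=3, T=4, C=3, G=1.
So N_AT = 7 and N_GC = 4.
Tm = 2×7 + 4×4 = 30°C

30°C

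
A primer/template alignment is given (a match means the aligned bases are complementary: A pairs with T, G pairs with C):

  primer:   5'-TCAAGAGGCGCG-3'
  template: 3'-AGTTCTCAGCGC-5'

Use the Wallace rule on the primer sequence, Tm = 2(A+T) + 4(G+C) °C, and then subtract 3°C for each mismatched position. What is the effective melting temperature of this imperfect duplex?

Primer base counts: A=3, T=1, G=5, C=3 → A+T=4, G+C=8
Perfect-match Tm = 2(4) + 4(8) = 8 + 32 = 40°C
Mismatches (positions where the bases are not complementary): 1 (at position 8)
Effective Tm = 40 − 1×3 = 40 − 3 = 37°C

37°C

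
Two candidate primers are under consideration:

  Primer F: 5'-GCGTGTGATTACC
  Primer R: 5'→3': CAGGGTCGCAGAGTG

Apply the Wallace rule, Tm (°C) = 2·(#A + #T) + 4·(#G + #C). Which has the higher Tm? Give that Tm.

Primer F: A+T=6, G+C=7 → Tm = 2(6)+4(7) = 40°C
Primer R: A+T=5, G+C=10 → Tm = 2(5)+4(10) = 50°C
40°C vs 50°C → primer R is higher.

Primer R, 50°C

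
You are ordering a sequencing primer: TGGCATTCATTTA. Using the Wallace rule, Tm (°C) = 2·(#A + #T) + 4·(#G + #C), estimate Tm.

G=2, T=6, C=2, A=3
So N_AT = 9 and N_GC = 4.
Tm = 4·4 + 2·9 = 16 + 18 = 34°C

34°C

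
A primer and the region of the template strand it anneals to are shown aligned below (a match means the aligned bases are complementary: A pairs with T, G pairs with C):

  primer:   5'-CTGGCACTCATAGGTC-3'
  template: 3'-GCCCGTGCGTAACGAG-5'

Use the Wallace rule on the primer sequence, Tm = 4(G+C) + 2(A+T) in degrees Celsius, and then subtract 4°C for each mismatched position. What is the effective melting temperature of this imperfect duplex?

34°C

Primer base counts: A=3, T=4, G=4, C=5 → A+T=7, G+C=9
Perfect-match Tm = 2(7) + 4(9) = 14 + 36 = 50°C
Mismatches (positions where the bases are not complementary): 4 (at positions 2, 8, 12, 14)
Effective Tm = 50 − 4×4 = 50 − 16 = 34°C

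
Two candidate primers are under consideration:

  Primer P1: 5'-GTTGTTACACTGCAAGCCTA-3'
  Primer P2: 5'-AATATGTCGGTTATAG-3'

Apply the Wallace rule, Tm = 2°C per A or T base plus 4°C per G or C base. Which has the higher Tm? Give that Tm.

Primer P1, 58°C

Primer P1: A+T=11, G+C=9 → Tm = 2(11)+4(9) = 58°C
Primer P2: A+T=11, G+C=5 → Tm = 2(11)+4(5) = 42°C
58°C vs 42°C → primer P1 is higher.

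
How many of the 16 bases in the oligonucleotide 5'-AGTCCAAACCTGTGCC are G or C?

9

Scanning the sequence gives C=6, G=3, A=4, T=3.
G+C = 3 + 6 = 9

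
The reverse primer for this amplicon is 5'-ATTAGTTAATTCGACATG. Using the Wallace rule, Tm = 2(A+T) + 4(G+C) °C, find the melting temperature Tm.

46°C

Base counts: T=7, A=6, G=3, C=2
So N_AT = 13 and N_GC = 5.
Tm = 2(13) + 4(5) = 26 + 20 = 46°C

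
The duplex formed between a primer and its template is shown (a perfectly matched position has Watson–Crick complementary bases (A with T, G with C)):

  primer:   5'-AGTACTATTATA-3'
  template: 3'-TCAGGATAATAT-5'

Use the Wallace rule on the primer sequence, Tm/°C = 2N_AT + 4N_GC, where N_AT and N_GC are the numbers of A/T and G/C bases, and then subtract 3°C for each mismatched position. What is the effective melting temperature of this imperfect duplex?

25°C

Primer base counts: A=5, T=5, G=1, C=1 → A+T=10, G+C=2
Perfect-match Tm = 2(10) + 4(2) = 20 + 8 = 28°C
Mismatches (positions where the bases are not complementary): 1 (at position 4)
Effective Tm = 28 − 1×3 = 28 − 3 = 25°C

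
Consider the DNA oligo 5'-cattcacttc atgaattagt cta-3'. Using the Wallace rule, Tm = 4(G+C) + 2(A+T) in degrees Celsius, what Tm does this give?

60°C

Scanning the sequence gives T=9, A=7, G=2, C=5.
So N_AT = 16 and N_GC = 7.
Tm = 2×16 + 4×7 = 60°C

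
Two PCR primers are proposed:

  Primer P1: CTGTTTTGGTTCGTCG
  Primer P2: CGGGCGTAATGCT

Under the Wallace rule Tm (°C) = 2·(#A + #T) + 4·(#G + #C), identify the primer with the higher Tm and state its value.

Primer P1: A+T=8, G+C=8 → Tm = 2(8)+4(8) = 48°C
Primer P2: A+T=5, G+C=8 → Tm = 2(5)+4(8) = 42°C
48°C vs 42°C → primer P1 is higher.

Primer P1, 48°C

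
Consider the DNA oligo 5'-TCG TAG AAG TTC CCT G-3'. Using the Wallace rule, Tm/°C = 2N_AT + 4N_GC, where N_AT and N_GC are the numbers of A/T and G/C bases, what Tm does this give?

T=5, A=3, G=4, C=4
A+T = 8, G+C = 8
Tm = 2×8 + 4×8 = 48°C

48°C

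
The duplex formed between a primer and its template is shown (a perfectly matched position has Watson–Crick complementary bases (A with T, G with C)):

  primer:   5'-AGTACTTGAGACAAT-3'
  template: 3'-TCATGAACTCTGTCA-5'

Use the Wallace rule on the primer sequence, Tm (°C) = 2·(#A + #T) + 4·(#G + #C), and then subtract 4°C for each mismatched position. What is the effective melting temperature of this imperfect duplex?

36°C

Primer base counts: A=6, T=4, G=3, C=2 → A+T=10, G+C=5
Perfect-match Tm = 2(10) + 4(5) = 20 + 20 = 40°C
Mismatches (positions where the bases are not complementary): 1 (at position 14)
Effective Tm = 40 − 1×4 = 40 − 4 = 36°C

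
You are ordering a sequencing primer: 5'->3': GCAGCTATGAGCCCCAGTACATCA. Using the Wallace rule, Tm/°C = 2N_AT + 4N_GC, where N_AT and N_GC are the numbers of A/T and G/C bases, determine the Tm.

74°C

Base counts: C=8, A=7, T=4, G=5
So N_AT = 11 and N_GC = 13.
Tm = 2(11) + 4(13) = 22 + 52 = 74°C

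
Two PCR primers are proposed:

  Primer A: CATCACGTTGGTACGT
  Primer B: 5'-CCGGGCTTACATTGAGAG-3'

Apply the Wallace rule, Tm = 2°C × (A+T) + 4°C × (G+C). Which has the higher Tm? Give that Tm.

Primer A: A+T=8, G+C=8 → Tm = 2(8)+4(8) = 48°C
Primer B: A+T=8, G+C=10 → Tm = 2(8)+4(10) = 56°C
48°C vs 56°C → primer B is higher.

Primer B, 56°C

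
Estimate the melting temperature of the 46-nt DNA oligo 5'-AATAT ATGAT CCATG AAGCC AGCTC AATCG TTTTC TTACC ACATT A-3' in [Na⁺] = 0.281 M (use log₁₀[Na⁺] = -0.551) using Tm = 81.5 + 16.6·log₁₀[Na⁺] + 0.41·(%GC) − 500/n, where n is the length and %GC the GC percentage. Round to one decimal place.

Length n = 46. Base counts: A=15, T=15, G=5, C=11
G+C = 16, so %GC = 16/46 × 100 = 34.783%
Salt term: 16.6 × (-0.551) = -9.147
GC term: 0.41 × 34.783 = 14.261; length term: −500/46 = −10.87
Tm = 81.5 + (-9.147) + 14.261 − 10.87 = 75.744 → 75.7°C

75.7°C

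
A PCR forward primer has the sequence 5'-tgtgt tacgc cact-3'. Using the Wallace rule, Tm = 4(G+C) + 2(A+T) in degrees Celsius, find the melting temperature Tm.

42°C

Base counts: A=2, G=3, T=5, C=4
So N_AT = 7 and N_GC = 7.
Tm = 4·7 + 2·7 = 28 + 14 = 42°C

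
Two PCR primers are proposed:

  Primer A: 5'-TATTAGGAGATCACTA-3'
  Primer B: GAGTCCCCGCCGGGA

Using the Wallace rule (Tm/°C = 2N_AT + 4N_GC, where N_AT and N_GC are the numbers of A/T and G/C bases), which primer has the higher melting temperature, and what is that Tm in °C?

Primer B, 54°C

Primer A: A+T=11, G+C=5 → Tm = 2(11)+4(5) = 42°C
Primer B: A+T=3, G+C=12 → Tm = 2(3)+4(12) = 54°C
42°C vs 54°C → primer B is higher.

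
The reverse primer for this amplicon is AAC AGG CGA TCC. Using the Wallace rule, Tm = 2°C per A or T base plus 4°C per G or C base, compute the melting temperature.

38°C

Base counts: A=4, T=1, G=3, C=4
AT pairs contribute 5, GC pairs contribute 7.
Tm = 4·7 + 2·5 = 28 + 10 = 38°C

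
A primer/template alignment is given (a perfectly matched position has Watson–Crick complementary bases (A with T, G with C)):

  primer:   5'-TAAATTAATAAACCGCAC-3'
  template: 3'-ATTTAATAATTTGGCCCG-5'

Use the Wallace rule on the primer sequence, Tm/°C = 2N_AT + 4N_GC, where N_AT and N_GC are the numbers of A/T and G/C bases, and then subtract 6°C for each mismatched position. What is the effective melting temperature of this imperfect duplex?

Primer base counts: A=9, T=4, G=1, C=4 → A+T=13, G+C=5
Perfect-match Tm = 2(13) + 4(5) = 26 + 20 = 46°C
Mismatches (positions where the bases are not complementary): 3 (at positions 8, 16, 17)
Effective Tm = 46 − 3×6 = 46 − 18 = 28°C

28°C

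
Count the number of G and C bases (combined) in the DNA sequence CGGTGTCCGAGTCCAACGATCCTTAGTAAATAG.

Scanning the sequence gives T=8, G=8, C=8, A=9.
Total G or C: 8 + 8 = 16

16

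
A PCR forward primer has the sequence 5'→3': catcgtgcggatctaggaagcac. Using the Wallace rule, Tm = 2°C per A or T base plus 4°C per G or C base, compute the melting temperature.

Scanning the sequence gives G=7, T=4, C=6, A=6.
A+T = 10, G+C = 13
Tm = 2×10 + 4×13 = 72°C

72°C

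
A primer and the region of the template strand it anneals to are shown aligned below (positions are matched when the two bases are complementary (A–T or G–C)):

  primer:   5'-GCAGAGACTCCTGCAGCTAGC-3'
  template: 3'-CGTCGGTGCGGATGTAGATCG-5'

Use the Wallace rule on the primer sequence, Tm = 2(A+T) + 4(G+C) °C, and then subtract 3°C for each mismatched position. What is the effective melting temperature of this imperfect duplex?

Primer base counts: A=5, T=3, G=6, C=7 → A+T=8, G+C=13
Perfect-match Tm = 2(8) + 4(13) = 16 + 52 = 68°C
Mismatches (positions where the bases are not complementary): 5 (at positions 5, 6, 9, 13, 16)
Effective Tm = 68 − 5×3 = 68 − 15 = 53°C

53°C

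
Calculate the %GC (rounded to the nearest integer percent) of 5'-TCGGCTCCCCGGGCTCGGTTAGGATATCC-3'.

A=3, C=10, T=7, G=9
G+C = 9 + 10 = 19 out of 29 bases
%GC = 19/29 × 100 = 65.52% ≈ 66%

66%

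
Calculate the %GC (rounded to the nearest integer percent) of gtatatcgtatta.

A=4, T=6, C=1, G=2
G+C = 2 + 1 = 3 out of 13 bases
%GC = 3/13 × 100 = 23.08% ≈ 23%

23%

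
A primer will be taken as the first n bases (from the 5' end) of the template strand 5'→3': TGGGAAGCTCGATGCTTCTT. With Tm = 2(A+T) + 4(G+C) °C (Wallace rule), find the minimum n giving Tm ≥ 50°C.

n = 16

First 15 bases: TGGGAAGCTCGATGC → Tm = 48°C (< 50°C)
First 16 bases: TGGGAAGCTCGATGCT → Tm = 50°C (≥ 50°C)
Since every base adds ≥2°C, Tm only increases with n, so the threshold is first crossed at n = 16.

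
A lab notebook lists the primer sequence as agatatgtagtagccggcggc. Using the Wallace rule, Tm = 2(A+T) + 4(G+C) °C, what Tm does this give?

66°C

Base counts: G=8, T=4, A=5, C=4
AT pairs contribute 9, GC pairs contribute 12.
Tm = 2×9 + 4×12 = 66°C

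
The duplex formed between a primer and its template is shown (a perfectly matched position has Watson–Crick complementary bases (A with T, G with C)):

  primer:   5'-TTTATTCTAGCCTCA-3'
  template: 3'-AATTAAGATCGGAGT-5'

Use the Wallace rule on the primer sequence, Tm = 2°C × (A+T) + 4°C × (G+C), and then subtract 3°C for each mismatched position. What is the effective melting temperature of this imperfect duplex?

Primer base counts: A=3, T=7, G=1, C=4 → A+T=10, G+C=5
Perfect-match Tm = 2(10) + 4(5) = 20 + 20 = 40°C
Mismatches (positions where the bases are not complementary): 1 (at position 3)
Effective Tm = 40 − 1×3 = 40 − 3 = 37°C

37°C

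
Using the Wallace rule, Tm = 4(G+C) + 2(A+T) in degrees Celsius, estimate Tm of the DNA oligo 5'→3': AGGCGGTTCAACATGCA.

52°C

A=5, C=4, G=5, T=3
AT pairs contribute 8, GC pairs contribute 9.
Tm = 2(8) + 4(9) = 16 + 36 = 52°C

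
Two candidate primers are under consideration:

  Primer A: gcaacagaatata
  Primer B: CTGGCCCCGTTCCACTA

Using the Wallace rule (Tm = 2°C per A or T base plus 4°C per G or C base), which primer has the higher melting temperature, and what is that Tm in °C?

Primer A: A+T=9, G+C=4 → Tm = 2(9)+4(4) = 34°C
Primer B: A+T=6, G+C=11 → Tm = 2(6)+4(11) = 56°C
34°C vs 56°C → primer B is higher.

Primer B, 56°C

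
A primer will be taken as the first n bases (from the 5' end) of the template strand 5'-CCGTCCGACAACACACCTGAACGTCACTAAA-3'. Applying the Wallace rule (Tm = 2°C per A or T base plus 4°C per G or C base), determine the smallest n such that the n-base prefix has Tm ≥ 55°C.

First 16 bases: CCGTCCGACAACACAC → Tm = 52°C (< 55°C)
First 17 bases: CCGTCCGACAACACACC → Tm = 56°C (≥ 55°C)
Since every base adds ≥2°C, Tm only increases with n, so the threshold is first crossed at n = 17.

n = 17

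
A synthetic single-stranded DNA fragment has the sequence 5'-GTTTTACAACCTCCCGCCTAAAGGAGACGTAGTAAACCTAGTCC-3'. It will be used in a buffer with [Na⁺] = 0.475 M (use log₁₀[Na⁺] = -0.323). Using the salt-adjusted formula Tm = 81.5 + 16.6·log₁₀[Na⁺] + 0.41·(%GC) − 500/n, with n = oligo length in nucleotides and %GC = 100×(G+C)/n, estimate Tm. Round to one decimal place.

84.3°C

Length n = 44. Scanning the sequence gives C=13, T=10, G=8, A=13.
G+C = 21, so %GC = 21/44 × 100 = 47.727%
Salt term: 16.6 × (-0.323) = -5.362
GC term: 0.41 × 47.727 = 19.568; length term: −500/44 = −11.364
Tm = 81.5 + (-5.362) + 19.568 − 11.364 = 84.342 → 84.3°C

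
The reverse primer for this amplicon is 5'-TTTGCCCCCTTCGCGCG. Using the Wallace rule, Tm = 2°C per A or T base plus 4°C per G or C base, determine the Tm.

C=8, A=0, T=5, G=4
A+T = 5, G+C = 12
Tm = 2(5) + 4(12) = 10 + 48 = 58°C

58°C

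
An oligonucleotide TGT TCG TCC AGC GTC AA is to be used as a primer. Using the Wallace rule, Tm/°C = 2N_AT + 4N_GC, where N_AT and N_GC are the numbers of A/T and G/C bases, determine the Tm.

52°C

Counting bases: A=3, T=5, C=5, G=4
A+T = 8, G+C = 9
Tm = 4·9 + 2·8 = 36 + 16 = 52°C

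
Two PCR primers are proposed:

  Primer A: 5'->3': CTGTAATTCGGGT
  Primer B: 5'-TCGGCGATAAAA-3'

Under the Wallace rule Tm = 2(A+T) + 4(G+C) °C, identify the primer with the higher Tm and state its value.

Primer A: A+T=7, G+C=6 → Tm = 2(7)+4(6) = 38°C
Primer B: A+T=7, G+C=5 → Tm = 2(7)+4(5) = 34°C
38°C vs 34°C → primer A is higher.

Primer A, 38°C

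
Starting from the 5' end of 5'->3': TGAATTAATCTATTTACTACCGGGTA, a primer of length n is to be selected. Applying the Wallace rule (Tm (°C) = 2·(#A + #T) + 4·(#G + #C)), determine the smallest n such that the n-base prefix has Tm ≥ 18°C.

First 7 bases: TGAATTA → Tm = 16°C (< 18°C)
First 8 bases: TGAATTAA → Tm = 18°C (≥ 18°C)
Each additional base adds 2°C (A/T) or 4°C (G/C), so Tm is non-decreasing in n; n = 8 is the first length to reach 18°C.

n = 8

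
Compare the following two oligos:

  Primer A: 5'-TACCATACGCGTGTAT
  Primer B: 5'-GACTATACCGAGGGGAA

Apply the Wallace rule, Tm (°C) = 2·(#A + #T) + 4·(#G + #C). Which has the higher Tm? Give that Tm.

Primer A: A+T=9, G+C=7 → Tm = 2(9)+4(7) = 46°C
Primer B: A+T=8, G+C=9 → Tm = 2(8)+4(9) = 52°C
46°C vs 52°C → primer B is higher.

Primer B, 52°C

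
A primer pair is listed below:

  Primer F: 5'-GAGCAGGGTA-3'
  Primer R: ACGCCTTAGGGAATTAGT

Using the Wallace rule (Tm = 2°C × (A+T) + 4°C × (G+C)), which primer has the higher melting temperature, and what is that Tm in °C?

Primer R, 52°C

Primer F: A+T=4, G+C=6 → Tm = 2(4)+4(6) = 32°C
Primer R: A+T=10, G+C=8 → Tm = 2(10)+4(8) = 52°C
32°C vs 52°C → primer R is higher.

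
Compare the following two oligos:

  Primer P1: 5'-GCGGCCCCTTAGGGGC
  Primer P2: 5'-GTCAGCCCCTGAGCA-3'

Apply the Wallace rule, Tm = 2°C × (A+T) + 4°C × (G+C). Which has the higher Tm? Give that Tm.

Primer P1: A+T=3, G+C=13 → Tm = 2(3)+4(13) = 58°C
Primer P2: A+T=5, G+C=10 → Tm = 2(5)+4(10) = 50°C
58°C vs 50°C → primer P1 is higher.

Primer P1, 58°C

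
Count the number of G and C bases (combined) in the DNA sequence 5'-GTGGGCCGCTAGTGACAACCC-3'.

Counting bases: G=7, T=3, C=7, A=4
G+C = 7 + 7 = 14

14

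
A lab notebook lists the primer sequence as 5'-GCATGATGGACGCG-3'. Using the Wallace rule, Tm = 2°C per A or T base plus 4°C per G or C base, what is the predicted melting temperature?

Counting bases: A=3, G=6, C=3, T=2
A+T = 5, G+C = 9
Tm = 2×5 + 4×9 = 46°C

46°C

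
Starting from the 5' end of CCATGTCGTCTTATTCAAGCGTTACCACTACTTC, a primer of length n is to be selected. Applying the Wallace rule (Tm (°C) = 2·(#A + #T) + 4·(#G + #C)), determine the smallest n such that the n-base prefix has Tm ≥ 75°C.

First 25 bases: CCATGTCGTCTTATTCAAGCGTTAC → Tm = 72°C (< 75°C)
First 26 bases: CCATGTCGTCTTATTCAAGCGTTACC → Tm = 76°C (≥ 75°C)
Since every base adds ≥2°C, Tm only increases with n, so the threshold is first crossed at n = 26.

n = 26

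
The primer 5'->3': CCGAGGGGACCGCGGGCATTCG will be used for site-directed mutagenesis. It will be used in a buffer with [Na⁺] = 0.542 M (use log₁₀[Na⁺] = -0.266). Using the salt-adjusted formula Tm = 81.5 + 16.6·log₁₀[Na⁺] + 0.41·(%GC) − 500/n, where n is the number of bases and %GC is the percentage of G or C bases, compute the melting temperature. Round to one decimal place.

Length n = 22. Counting bases: C=7, G=10, T=2, A=3
G+C = 17, so %GC = 17/22 × 100 = 77.273%
Salt term: 16.6 × (-0.266) = -4.416
GC term: 0.41 × 77.273 = 31.682; length term: −500/22 = −22.727
Tm = 81.5 + (-4.416) + 31.682 − 22.727 = 86.039 → 86.0°C

86.0°C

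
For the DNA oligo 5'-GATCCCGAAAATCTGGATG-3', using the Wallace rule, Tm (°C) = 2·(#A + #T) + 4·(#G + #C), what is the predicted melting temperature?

56°C

A=6, G=5, T=4, C=4
A+T = 10, G+C = 9
Tm = 2(10) + 4(9) = 20 + 36 = 56°C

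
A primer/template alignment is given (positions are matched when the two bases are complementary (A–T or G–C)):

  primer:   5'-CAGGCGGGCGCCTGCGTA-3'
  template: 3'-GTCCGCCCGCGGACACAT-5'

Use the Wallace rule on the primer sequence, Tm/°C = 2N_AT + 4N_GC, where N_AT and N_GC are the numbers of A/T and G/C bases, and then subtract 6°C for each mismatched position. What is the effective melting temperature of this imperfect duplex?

58°C

Primer base counts: A=2, T=2, G=8, C=6 → A+T=4, G+C=14
Perfect-match Tm = 2(4) + 4(14) = 8 + 56 = 64°C
Mismatches (positions where the bases are not complementary): 1 (at position 15)
Effective Tm = 64 − 1×6 = 64 − 6 = 58°C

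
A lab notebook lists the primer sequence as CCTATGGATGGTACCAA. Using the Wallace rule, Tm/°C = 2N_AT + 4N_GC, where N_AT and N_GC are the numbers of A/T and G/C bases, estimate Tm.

50°C

A=5, G=4, C=4, T=4
AT pairs contribute 9, GC pairs contribute 8.
Tm = 4·8 + 2·9 = 32 + 18 = 50°C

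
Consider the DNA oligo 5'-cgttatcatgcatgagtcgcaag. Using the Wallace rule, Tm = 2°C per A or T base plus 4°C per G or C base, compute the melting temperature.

T=6, C=5, G=6, A=6
A+T = 12, G+C = 11
Tm = 4·11 + 2·12 = 44 + 24 = 68°C

68°C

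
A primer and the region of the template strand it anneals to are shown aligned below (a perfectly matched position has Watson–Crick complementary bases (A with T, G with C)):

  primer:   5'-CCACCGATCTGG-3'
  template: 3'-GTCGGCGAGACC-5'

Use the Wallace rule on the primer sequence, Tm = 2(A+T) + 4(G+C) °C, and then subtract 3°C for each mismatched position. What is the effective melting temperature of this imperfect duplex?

Primer base counts: A=2, T=2, G=3, C=5 → A+T=4, G+C=8
Perfect-match Tm = 2(4) + 4(8) = 8 + 32 = 40°C
Mismatches (positions where the bases are not complementary): 3 (at positions 2, 3, 7)
Effective Tm = 40 − 3×3 = 40 − 9 = 31°C

31°C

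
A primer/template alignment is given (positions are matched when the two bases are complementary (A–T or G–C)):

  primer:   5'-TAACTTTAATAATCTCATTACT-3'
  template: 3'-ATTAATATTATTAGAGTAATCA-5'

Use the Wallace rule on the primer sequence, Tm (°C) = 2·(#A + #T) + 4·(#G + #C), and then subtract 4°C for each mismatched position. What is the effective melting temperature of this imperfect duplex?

Primer base counts: A=8, T=10, G=0, C=4 → A+T=18, G+C=4
Perfect-match Tm = 2(18) + 4(4) = 36 + 16 = 52°C
Mismatches (positions where the bases are not complementary): 3 (at positions 4, 6, 21)
Effective Tm = 52 − 3×4 = 52 − 12 = 40°C

40°C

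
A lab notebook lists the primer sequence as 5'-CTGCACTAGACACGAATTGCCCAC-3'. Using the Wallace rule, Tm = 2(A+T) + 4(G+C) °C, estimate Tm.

74°C

Scanning the sequence gives C=9, T=4, A=7, G=4.
So N_AT = 11 and N_GC = 13.
Tm = 2(11) + 4(13) = 22 + 52 = 74°C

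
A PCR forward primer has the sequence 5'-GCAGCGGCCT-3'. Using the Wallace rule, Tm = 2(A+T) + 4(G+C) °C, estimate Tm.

A=1, T=1, G=4, C=4
AT pairs contribute 2, GC pairs contribute 8.
Tm = 4·8 + 2·2 = 32 + 4 = 36°C

36°C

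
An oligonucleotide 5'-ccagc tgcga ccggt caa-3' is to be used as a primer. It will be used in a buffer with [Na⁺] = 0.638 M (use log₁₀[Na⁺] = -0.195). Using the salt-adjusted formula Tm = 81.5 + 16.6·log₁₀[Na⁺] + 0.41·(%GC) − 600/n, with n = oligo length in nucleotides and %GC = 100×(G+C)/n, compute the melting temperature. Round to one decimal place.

72.3°C

Length n = 18. Base counts: T=2, C=7, A=4, G=5
G+C = 12, so %GC = 12/18 × 100 = 66.667%
Salt term: 16.6 × (-0.195) = -3.237
GC term: 0.41 × 66.667 = 27.333; length term: −600/18 = −33.333
Tm = 81.5 + (-3.237) + 27.333 − 33.333 = 72.263 → 72.3°C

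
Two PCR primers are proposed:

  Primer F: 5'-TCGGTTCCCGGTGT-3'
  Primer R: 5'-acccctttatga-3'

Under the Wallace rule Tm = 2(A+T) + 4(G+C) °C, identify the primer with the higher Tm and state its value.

Primer F: A+T=5, G+C=9 → Tm = 2(5)+4(9) = 46°C
Primer R: A+T=7, G+C=5 → Tm = 2(7)+4(5) = 34°C
46°C vs 34°C → primer F is higher.

Primer F, 46°C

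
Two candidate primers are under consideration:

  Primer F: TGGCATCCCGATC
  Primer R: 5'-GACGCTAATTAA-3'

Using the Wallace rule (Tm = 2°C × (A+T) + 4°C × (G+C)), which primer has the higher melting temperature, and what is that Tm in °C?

Primer F, 42°C

Primer F: A+T=5, G+C=8 → Tm = 2(5)+4(8) = 42°C
Primer R: A+T=8, G+C=4 → Tm = 2(8)+4(4) = 32°C
42°C vs 32°C → primer F is higher.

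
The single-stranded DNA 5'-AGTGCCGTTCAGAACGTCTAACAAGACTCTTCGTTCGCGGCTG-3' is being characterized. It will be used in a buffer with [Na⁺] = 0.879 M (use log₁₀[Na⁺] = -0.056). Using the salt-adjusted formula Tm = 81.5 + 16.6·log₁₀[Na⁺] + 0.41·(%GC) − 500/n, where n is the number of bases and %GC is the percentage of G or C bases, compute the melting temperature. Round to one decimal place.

Length n = 43. Base counts: G=11, C=12, A=9, T=11
G+C = 23, so %GC = 23/43 × 100 = 53.488%
Salt term: 16.6 × (-0.056) = -0.93
GC term: 0.41 × 53.488 = 21.93; length term: −500/43 = −11.628
Tm = 81.5 + (-0.93) + 21.93 − 11.628 = 90.872 → 90.9°C

90.9°C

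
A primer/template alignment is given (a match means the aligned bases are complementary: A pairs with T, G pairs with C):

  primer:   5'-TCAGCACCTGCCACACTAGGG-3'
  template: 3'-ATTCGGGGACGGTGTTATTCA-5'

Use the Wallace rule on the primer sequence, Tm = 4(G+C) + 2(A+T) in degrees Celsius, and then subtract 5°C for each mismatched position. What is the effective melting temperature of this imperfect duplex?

Primer base counts: A=5, T=3, G=5, C=8 → A+T=8, G+C=13
Perfect-match Tm = 2(8) + 4(13) = 16 + 52 = 68°C
Mismatches (positions where the bases are not complementary): 5 (at positions 2, 6, 16, 19, 21)
Effective Tm = 68 − 5×5 = 68 − 25 = 43°C

43°C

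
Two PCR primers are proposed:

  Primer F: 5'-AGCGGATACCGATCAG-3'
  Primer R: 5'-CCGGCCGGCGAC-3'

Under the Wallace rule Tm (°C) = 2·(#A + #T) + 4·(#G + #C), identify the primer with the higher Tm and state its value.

Primer F: A+T=7, G+C=9 → Tm = 2(7)+4(9) = 50°C
Primer R: A+T=1, G+C=11 → Tm = 2(1)+4(11) = 46°C
50°C vs 46°C → primer F is higher.

Primer F, 50°C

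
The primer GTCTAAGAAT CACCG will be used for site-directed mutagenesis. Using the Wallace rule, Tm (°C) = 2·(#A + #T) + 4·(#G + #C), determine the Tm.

44°C

Base counts: G=3, A=5, C=4, T=3
AT pairs contribute 8, GC pairs contribute 7.
Tm = 2(8) + 4(7) = 16 + 28 = 44°C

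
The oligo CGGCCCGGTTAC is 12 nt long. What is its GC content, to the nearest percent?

75%

Scanning the sequence gives A=1, C=5, T=2, G=4.
G+C = 4 + 5 = 9 out of 12 bases
%GC = 9/12 × 100 = 75% ≈ 75%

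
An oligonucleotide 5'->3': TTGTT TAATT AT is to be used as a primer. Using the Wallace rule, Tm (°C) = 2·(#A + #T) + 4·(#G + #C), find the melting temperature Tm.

26°C

G=1, A=3, C=0, T=8
So N_AT = 11 and N_GC = 1.
Tm = 4·1 + 2·11 = 4 + 22 = 26°C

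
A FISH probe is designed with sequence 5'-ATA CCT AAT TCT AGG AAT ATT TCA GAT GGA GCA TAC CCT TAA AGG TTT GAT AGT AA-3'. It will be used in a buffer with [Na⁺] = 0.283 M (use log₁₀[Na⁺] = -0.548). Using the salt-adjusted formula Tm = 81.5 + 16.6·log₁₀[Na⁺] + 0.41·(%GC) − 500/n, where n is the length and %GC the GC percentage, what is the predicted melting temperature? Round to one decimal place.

76.7°C

Length n = 56. A=20, T=18, G=10, C=8
G+C = 18, so %GC = 18/56 × 100 = 32.143%
Salt term: 16.6 × (-0.548) = -9.097
GC term: 0.41 × 32.143 = 13.179; length term: −500/56 = −8.929
Tm = 81.5 + (-9.097) + 13.179 − 8.929 = 76.653 → 76.7°C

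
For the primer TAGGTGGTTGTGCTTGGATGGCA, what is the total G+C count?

12

A=3, T=8, C=2, G=10
Total G or C: 10 + 2 = 12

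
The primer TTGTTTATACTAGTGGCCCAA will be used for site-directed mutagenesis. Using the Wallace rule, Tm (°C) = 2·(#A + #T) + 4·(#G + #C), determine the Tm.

T=8, G=4, A=5, C=4
AT pairs contribute 13, GC pairs contribute 8.
Tm = 2(13) + 4(8) = 26 + 32 = 58°C

58°C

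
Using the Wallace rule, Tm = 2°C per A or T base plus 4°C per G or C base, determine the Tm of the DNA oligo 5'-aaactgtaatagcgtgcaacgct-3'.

Base counts: T=5, C=5, A=8, G=5
So N_AT = 13 and N_GC = 10.
Tm = 4·10 + 2·13 = 40 + 26 = 66°C

66°C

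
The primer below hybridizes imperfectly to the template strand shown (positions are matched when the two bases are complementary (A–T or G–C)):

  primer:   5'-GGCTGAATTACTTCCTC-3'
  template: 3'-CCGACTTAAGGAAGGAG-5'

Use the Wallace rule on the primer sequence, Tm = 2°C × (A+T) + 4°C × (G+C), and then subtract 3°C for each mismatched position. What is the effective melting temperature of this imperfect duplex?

Primer base counts: A=3, T=6, G=3, C=5 → A+T=9, G+C=8
Perfect-match Tm = 2(9) + 4(8) = 18 + 32 = 50°C
Mismatches (positions where the bases are not complementary): 1 (at position 10)
Effective Tm = 50 − 1×3 = 50 − 3 = 47°C

47°C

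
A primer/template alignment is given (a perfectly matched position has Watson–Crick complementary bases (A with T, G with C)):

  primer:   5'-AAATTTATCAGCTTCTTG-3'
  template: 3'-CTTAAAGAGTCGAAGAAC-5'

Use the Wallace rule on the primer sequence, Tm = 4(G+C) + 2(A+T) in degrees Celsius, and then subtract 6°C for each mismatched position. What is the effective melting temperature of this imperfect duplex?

34°C

Primer base counts: A=5, T=8, G=2, C=3 → A+T=13, G+C=5
Perfect-match Tm = 2(13) + 4(5) = 26 + 20 = 46°C
Mismatches (positions where the bases are not complementary): 2 (at positions 1, 7)
Effective Tm = 46 − 2×6 = 46 − 12 = 34°C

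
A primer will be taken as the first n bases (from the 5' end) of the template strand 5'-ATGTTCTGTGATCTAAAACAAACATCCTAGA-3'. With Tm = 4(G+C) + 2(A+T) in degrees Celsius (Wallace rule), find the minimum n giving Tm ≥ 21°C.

n = 8

First 7 bases: ATGTTCT → Tm = 18°C (< 21°C)
First 8 bases: ATGTTCTG → Tm = 22°C (≥ 21°C)
Since every base adds ≥2°C, Tm only increases with n, so the threshold is first crossed at n = 8.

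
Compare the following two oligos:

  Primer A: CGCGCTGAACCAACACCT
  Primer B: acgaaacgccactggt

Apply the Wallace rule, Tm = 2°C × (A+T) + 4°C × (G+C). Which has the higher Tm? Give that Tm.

Primer A, 58°C

Primer A: A+T=7, G+C=11 → Tm = 2(7)+4(11) = 58°C
Primer B: A+T=7, G+C=9 → Tm = 2(7)+4(9) = 50°C
58°C vs 50°C → primer A is higher.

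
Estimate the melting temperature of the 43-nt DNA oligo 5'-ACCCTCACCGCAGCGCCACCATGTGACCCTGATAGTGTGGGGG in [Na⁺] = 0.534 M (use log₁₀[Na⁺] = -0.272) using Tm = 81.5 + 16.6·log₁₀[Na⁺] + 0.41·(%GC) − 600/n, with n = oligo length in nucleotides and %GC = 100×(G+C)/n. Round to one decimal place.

Length n = 43. Scanning the sequence gives A=8, G=13, T=7, C=15.
G+C = 28, so %GC = 28/43 × 100 = 65.116%
Salt term: 16.6 × (-0.272) = -4.515
GC term: 0.41 × 65.116 = 26.698; length term: −600/43 = −13.953
Tm = 81.5 + (-4.515) + 26.698 − 13.953 = 89.73 → 89.7°C

89.7°C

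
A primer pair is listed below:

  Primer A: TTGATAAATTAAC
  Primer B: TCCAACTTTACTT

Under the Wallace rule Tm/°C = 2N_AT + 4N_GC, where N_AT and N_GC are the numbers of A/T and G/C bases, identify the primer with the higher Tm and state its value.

Primer B, 34°C

Primer A: A+T=11, G+C=2 → Tm = 2(11)+4(2) = 30°C
Primer B: A+T=9, G+C=4 → Tm = 2(9)+4(4) = 34°C
30°C vs 34°C → primer B is higher.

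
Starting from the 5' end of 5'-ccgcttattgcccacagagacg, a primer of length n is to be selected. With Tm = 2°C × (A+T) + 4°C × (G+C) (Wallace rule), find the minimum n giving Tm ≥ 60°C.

n = 19

First 18 bases: CCGCTTATTGCCCACAGA → Tm = 56°C (< 60°C)
First 19 bases: CCGCTTATTGCCCACAGAG → Tm = 60°C (≥ 60°C)
Since every base adds ≥2°C, Tm only increases with n, so the threshold is first crossed at n = 19.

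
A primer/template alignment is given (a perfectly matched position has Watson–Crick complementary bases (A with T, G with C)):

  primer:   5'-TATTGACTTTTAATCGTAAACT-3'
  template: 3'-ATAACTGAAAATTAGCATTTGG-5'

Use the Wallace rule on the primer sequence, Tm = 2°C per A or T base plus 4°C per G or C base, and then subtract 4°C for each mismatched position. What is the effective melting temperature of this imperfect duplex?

Primer base counts: A=7, T=10, G=2, C=3 → A+T=17, G+C=5
Perfect-match Tm = 2(17) + 4(5) = 34 + 20 = 54°C
Mismatches (positions where the bases are not complementary): 1 (at position 22)
Effective Tm = 54 − 1×4 = 54 − 4 = 50°C

50°C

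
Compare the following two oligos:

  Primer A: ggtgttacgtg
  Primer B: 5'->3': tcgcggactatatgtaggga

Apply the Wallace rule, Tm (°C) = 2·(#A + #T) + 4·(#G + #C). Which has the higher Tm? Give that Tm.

Primer A: A+T=5, G+C=6 → Tm = 2(5)+4(6) = 34°C
Primer B: A+T=10, G+C=10 → Tm = 2(10)+4(10) = 60°C
34°C vs 60°C → primer B is higher.

Primer B, 60°C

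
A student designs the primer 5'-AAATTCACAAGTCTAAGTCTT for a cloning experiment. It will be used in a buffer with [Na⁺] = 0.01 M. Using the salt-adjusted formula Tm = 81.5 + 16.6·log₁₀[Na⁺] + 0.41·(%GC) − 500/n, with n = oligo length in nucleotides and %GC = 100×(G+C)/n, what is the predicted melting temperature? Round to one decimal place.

Length n = 21. Scanning the sequence gives G=2, T=7, A=8, C=4.
G+C = 6, so %GC = 6/21 × 100 = 28.571%
Salt term: 16.6 × (-2) = -33.2
GC term: 0.41 × 28.571 = 11.714; length term: −500/21 = −23.81
Tm = 81.5 + (-33.2) + 11.714 − 23.81 = 36.204 → 36.2°C

36.2°C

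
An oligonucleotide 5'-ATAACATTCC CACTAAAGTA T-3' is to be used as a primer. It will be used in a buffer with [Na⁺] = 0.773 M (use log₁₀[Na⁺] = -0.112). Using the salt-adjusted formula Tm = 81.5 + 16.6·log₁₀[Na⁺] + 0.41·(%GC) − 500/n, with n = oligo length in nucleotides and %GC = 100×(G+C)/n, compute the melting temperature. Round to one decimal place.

67.5°C

Length n = 21. A=9, T=6, G=1, C=5
G+C = 6, so %GC = 6/21 × 100 = 28.571%
Salt term: 16.6 × (-0.112) = -1.859
GC term: 0.41 × 28.571 = 11.714; length term: −500/21 = −23.81
Tm = 81.5 + (-1.859) + 11.714 − 23.81 = 67.545 → 67.5°C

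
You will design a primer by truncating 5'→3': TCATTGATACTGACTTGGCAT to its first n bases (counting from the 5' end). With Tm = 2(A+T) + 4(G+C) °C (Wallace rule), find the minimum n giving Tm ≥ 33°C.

n = 13

First 12 bases: TCATTGATACTG → Tm = 32°C (< 33°C)
First 13 bases: TCATTGATACTGA → Tm = 34°C (≥ 33°C)
Since every base adds ≥2°C, Tm only increases with n, so the threshold is first crossed at n = 13.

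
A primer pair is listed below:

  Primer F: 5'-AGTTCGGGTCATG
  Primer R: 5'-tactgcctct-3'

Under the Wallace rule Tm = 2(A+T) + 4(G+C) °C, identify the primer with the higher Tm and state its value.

Primer F, 40°C

Primer F: A+T=6, G+C=7 → Tm = 2(6)+4(7) = 40°C
Primer R: A+T=5, G+C=5 → Tm = 2(5)+4(5) = 30°C
40°C vs 30°C → primer F is higher.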